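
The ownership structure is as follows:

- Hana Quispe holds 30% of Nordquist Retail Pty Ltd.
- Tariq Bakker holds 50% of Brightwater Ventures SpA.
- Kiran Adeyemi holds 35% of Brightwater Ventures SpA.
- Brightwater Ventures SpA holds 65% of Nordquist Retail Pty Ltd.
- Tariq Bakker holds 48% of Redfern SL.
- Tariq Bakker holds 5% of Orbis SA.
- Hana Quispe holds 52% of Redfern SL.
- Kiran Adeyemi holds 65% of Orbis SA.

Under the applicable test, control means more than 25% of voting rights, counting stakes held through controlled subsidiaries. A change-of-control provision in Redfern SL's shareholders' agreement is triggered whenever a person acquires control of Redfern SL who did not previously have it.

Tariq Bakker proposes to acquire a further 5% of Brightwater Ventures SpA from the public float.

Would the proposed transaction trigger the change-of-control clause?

The purchase changes only Tariq's holdings, so Tariq is the only person who could newly come to control Redfern.
Tariq holds 48% of Redfern, so Tariq controls Redfern.
So Tariq already controls Redfern before the transaction.
After the purchase, Tariq's direct stake in Brightwater rises to 50% + 5% = 55%.
Tariq controlled Redfern already, so this is not a new person acquiring control; every other person's position is unchanged or reduced.
No new person acquires control, so the clause is not triggered.

No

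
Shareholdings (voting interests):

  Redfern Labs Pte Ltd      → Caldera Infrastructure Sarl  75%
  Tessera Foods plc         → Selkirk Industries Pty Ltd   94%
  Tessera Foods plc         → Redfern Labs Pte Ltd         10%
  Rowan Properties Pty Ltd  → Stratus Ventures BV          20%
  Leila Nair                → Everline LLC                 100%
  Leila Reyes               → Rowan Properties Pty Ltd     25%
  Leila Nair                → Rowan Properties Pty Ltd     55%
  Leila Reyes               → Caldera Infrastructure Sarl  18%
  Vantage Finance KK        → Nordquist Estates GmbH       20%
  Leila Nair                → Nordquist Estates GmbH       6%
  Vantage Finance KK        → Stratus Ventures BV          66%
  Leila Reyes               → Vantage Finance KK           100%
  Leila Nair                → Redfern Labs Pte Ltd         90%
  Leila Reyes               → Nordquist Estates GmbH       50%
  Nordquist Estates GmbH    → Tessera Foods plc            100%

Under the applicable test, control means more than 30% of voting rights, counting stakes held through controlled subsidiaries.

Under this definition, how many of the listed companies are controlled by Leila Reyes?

Leila Reyes holds 100% of Vantage, so Leila Reyes controls Vantage.
Vantage and Leila Reyes together hold 20% + 50% = 70% of Nordquist, so Leila Reyes controls Nordquist.
Vantage holds 66% of Stratus, so Leila Reyes controls Stratus.
Nordquist holds 100% of Tessera, so Leila Reyes controls Tessera.
Tessera holds 94% of Selkirk, so Leila Reyes controls Selkirk.
No other company's threshold is met.
Leila Reyes controls 5 companies.

5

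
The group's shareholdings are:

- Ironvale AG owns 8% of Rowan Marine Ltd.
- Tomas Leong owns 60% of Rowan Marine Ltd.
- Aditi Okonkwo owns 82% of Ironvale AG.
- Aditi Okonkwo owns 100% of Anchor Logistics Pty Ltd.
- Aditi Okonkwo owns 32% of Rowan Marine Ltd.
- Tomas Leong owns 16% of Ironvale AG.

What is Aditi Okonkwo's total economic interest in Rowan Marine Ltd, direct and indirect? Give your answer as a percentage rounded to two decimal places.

38.56%

Aditi reaches Rowan along 2 paths.
Via Ironvale: 82% × 8% = 6.56%.
Direct stake: 32% = 32%.
Total: 6.56% + 32% = 38.56%.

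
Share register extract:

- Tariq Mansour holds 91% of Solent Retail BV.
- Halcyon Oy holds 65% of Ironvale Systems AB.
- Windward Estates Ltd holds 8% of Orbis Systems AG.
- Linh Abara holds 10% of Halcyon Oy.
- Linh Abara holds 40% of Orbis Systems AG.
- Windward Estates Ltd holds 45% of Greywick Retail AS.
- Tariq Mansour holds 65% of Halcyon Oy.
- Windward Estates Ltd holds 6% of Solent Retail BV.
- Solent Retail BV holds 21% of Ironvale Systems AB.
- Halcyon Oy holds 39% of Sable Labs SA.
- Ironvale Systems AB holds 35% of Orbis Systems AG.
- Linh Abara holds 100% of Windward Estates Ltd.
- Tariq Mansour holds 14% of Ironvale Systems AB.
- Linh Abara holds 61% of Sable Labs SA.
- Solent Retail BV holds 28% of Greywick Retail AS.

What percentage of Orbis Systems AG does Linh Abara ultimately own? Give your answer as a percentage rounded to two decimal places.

Linh reaches Orbis along 4 paths.
Via Windward: 100% × 8% = 8%.
Via Windward → Solent → Ironvale: 100% × 6% × 21% × 35% = 0.441%.
Via Halcyon → Ironvale: 10% × 65% × 35% = 2.275%.
Direct stake: 40% = 40%.
Total: 8% + 0.441% + 2.275% + 40% = 50.716%.
Rounded: 50.72%.

50.72%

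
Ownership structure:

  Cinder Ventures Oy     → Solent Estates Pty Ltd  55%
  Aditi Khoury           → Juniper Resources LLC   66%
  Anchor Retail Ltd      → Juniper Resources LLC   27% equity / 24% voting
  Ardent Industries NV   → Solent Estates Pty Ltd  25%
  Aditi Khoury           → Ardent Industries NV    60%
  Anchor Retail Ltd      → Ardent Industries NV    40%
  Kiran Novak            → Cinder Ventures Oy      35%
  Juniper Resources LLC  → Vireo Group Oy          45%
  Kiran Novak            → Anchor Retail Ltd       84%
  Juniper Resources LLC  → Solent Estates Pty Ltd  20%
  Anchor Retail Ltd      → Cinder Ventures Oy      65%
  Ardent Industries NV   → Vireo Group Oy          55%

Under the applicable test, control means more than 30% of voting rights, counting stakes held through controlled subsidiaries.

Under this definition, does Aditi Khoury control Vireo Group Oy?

Yes

Aditi holds 60% of Ardent, so Aditi controls Ardent.
Aditi holds 66% of Juniper, so Aditi controls Juniper.
Juniper and Ardent together hold 45% + 55% = 100% of Vireo, so Aditi controls Vireo.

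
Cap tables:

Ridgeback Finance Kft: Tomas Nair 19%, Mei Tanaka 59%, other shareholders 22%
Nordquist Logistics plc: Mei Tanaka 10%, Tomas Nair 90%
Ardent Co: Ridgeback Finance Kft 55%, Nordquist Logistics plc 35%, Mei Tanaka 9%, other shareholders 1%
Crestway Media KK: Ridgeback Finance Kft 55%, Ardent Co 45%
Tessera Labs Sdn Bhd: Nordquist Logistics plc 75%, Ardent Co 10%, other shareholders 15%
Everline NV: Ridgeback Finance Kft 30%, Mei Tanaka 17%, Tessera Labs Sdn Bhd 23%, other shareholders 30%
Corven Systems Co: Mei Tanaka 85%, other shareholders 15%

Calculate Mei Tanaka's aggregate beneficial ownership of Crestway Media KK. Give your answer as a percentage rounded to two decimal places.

Mei reaches Crestway along 4 paths.
Via Ridgeback: 59% × 55% = 32.45%.
Via Ridgeback → Ardent: 59% × 55% × 45% = 14.6025%.
Via Nordquist → Ardent: 10% × 35% × 45% = 1.575%.
Via Ardent: 9% × 45% = 4.05%.
Total: 32.45% + 14.6025% + 1.575% + 4.05% = 52.6775%.
Rounded: 52.68%.

52.68%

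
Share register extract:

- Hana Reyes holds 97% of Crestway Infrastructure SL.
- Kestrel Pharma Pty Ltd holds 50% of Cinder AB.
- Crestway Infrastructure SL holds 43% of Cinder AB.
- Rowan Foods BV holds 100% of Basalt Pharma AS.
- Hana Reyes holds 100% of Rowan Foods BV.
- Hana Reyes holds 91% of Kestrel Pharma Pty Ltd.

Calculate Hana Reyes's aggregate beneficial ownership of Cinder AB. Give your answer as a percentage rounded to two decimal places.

87.21%

Hana reaches Cinder along 2 paths.
Via Crestway: 97% × 43% = 41.71%.
Via Kestrel: 91% × 50% = 45.5%.
Total: 41.71% + 45.5% = 87.21%.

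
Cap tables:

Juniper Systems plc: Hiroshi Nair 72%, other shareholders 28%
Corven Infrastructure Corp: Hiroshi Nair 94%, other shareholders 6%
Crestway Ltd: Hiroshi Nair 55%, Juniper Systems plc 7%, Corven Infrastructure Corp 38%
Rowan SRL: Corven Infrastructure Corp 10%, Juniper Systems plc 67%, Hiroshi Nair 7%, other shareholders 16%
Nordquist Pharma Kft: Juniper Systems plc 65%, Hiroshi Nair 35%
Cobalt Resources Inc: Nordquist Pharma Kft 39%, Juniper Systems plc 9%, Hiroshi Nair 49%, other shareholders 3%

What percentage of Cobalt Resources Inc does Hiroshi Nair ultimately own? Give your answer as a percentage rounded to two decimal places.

87.38%

Hiroshi reaches Cobalt along 4 paths.
Via Juniper → Nordquist: 72% × 65% × 39% = 18.252%.
Via Nordquist: 35% × 39% = 13.65%.
Via Juniper: 72% × 9% = 6.48%.
Direct stake: 49% = 49%.
Total: 18.252% + 13.65% + 6.48% + 49% = 87.382%.
Rounded: 87.38%.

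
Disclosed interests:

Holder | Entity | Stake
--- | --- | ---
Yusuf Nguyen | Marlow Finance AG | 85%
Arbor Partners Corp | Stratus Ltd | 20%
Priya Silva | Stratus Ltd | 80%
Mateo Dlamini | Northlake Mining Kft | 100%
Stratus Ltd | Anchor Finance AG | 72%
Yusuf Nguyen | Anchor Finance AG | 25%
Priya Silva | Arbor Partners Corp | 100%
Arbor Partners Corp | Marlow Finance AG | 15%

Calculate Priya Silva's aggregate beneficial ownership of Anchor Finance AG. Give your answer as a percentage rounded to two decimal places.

Priya reaches Anchor along 2 paths.
Via Stratus: 80% × 72% = 57.6%.
Via Arbor → Stratus: 100% × 20% × 72% = 14.4%.
Total: 57.6% + 14.4% = 72%.
Rounded: 72.00%.

72.00%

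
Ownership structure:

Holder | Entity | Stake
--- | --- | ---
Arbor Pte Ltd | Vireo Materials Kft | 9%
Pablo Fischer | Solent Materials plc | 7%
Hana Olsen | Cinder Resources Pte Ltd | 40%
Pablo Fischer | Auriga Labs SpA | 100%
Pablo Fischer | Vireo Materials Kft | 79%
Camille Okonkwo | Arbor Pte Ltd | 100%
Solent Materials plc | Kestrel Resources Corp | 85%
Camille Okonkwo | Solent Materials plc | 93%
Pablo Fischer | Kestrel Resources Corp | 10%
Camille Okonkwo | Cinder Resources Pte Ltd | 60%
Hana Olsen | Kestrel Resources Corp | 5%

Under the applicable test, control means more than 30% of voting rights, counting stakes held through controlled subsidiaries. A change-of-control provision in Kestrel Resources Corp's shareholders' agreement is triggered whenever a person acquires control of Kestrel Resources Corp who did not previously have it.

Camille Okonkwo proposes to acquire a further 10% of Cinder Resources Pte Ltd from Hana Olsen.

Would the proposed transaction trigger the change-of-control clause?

The purchase adds only to Camille's holdings (Hana's stake shrinks), so Camille is the only person who could newly come to control Kestrel.
Camille holds 93% of Solent, so Camille controls Solent.
Solent holds 85% of Kestrel, so Camille controls Kestrel.
So Camille already controls Kestrel before the transaction.
After the purchase, Camille's direct stake in Cinder rises to 60% + 10% = 70%, and Hana's stake falls to 30%.
Camille controlled Kestrel already, so this is not a new person acquiring control; every other person's position is unchanged or reduced.
No new person acquires control, so the clause is not triggered.

No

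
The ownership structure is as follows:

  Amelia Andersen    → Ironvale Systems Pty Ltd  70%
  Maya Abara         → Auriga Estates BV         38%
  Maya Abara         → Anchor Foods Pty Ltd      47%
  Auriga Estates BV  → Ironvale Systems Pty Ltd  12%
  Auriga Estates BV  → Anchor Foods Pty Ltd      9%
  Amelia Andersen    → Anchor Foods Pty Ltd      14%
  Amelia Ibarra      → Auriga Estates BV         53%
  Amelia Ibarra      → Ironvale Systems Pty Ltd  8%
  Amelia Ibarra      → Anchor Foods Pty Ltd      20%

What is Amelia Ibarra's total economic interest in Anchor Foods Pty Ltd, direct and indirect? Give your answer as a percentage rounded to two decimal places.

24.77%

Amelia Ibarra reaches Anchor along 2 paths.
Direct stake: 20% = 20%.
Via Auriga: 53% × 9% = 4.77%.
Total: 20% + 4.77% = 24.77%.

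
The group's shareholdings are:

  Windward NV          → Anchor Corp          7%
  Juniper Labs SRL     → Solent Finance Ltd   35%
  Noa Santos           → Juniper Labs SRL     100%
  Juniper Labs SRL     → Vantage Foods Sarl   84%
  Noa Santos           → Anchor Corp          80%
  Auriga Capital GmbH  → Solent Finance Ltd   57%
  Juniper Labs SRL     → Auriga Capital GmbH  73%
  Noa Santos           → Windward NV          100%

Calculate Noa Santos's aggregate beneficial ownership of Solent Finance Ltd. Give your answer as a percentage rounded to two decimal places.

Noa reaches Solent along 2 paths.
Via Juniper: 100% × 35% = 35%.
Via Juniper → Auriga: 100% × 73% × 57% = 41.61%.
Total: 35% + 41.61% = 76.61%.

76.61%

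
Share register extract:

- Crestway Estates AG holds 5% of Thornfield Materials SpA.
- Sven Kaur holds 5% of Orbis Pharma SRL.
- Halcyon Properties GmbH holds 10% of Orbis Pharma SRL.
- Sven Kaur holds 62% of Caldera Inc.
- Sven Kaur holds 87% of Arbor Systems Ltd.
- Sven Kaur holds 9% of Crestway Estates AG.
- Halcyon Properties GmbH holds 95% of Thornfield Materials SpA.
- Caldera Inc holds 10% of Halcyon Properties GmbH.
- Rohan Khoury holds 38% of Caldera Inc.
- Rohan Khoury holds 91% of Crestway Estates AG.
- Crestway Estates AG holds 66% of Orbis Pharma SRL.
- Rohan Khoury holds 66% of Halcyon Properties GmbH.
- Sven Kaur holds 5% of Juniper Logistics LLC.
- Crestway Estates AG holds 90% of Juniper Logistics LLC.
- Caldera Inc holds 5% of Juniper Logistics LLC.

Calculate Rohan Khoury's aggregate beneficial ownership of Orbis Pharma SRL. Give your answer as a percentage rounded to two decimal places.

67.04%

Rohan reaches Orbis along 3 paths.
Via Caldera → Halcyon: 38% × 10% × 10% = 0.38%.
Via Halcyon: 66% × 10% = 6.6%.
Via Crestway: 91% × 66% = 60.06%.
Total: 0.38% + 6.6% + 60.06% = 67.04%.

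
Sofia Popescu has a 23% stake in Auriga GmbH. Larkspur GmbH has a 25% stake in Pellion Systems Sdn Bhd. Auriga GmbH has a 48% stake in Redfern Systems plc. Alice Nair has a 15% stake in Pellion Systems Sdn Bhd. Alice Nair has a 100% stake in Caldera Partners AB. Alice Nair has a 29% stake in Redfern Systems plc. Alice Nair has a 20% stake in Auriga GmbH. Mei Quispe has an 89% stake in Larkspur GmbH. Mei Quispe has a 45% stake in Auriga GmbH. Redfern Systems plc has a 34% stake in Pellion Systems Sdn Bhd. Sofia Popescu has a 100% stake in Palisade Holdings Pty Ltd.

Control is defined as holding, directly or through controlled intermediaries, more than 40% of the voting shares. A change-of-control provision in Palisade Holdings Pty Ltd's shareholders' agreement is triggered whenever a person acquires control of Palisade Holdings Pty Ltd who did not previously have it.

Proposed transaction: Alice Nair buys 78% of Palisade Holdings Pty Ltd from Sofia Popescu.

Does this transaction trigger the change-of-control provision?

Yes

The purchase adds only to Alice's holdings (Sofia's stake shrinks), so Alice is the only person who could newly come to control Palisade.
Alice holds 100% of Caldera, so Alice controls Caldera.
Neither Alice nor any entity Alice controls holds any voting interest in Palisade.
So before the transaction, Alice does not control Palisade.
After the purchase, Alice holds 78% of Palisade directly, and Sofia's stake falls to 22%.
Alice holds 78% of Palisade, so Alice controls Palisade.
Alice did not control Palisade before and does after, so the clause is triggered.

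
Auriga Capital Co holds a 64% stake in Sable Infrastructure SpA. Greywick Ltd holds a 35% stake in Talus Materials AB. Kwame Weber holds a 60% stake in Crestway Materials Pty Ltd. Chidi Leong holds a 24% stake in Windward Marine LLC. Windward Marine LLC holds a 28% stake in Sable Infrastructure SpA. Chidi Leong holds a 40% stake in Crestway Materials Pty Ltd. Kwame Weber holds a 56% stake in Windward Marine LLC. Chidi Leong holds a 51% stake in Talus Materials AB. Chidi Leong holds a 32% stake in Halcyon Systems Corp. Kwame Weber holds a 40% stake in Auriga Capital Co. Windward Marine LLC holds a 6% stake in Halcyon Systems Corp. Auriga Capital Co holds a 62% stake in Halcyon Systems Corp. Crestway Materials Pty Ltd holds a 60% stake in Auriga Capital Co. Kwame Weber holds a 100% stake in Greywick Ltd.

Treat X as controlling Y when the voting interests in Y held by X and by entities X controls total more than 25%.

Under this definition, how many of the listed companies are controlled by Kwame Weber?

7

Kwame holds 100% of Greywick, so Kwame controls Greywick.
Kwame holds 56% of Windward, so Kwame controls Windward.
Kwame holds 60% of Crestway, so Kwame controls Crestway.
Kwame and Crestway together hold 40% + 60% = 100% of Auriga, so Kwame controls Auriga.
Greywick holds 35% of Talus, so Kwame controls Talus.
Auriga and Windward together hold 64% + 28% = 92% of Sable, so Kwame controls Sable.
Auriga and Windward together hold 62% + 6% = 68% of Halcyon, so Kwame controls Halcyon.
Kwame controls 7 companies.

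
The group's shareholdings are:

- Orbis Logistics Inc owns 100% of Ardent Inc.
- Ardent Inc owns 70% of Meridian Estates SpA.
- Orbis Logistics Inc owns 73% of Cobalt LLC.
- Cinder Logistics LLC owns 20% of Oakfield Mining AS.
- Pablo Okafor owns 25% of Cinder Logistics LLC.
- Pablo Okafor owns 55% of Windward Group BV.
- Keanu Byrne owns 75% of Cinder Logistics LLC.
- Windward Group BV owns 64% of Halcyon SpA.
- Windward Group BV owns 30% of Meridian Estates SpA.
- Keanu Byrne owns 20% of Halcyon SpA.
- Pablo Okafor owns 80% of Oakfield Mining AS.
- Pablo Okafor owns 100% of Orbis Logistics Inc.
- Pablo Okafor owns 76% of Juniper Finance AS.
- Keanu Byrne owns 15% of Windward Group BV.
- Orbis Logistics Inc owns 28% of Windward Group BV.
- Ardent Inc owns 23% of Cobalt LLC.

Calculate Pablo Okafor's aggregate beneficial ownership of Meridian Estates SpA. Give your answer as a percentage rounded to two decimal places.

Pablo reaches Meridian along 3 paths.
Via Windward: 55% × 30% = 16.5%.
Via Orbis → Windward: 100% × 28% × 30% = 8.4%.
Via Orbis → Ardent: 100% × 100% × 70% = 70%.
Total: 16.5% + 8.4% + 70% = 94.9%.
Rounded: 94.90%.

94.90%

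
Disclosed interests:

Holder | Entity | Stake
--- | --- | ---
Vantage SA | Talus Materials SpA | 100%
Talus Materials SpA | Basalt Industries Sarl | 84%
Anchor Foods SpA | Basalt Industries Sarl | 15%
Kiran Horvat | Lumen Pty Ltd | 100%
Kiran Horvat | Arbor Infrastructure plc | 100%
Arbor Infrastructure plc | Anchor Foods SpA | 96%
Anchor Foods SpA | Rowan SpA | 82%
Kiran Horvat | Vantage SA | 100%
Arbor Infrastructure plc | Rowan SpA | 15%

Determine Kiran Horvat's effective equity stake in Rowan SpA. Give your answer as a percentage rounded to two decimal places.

93.72%

Kiran reaches Rowan along 2 paths.
Via Arbor: 100% × 15% = 15%.
Via Arbor → Anchor: 100% × 96% × 82% = 78.72%.
Total: 15% + 78.72% = 93.72%.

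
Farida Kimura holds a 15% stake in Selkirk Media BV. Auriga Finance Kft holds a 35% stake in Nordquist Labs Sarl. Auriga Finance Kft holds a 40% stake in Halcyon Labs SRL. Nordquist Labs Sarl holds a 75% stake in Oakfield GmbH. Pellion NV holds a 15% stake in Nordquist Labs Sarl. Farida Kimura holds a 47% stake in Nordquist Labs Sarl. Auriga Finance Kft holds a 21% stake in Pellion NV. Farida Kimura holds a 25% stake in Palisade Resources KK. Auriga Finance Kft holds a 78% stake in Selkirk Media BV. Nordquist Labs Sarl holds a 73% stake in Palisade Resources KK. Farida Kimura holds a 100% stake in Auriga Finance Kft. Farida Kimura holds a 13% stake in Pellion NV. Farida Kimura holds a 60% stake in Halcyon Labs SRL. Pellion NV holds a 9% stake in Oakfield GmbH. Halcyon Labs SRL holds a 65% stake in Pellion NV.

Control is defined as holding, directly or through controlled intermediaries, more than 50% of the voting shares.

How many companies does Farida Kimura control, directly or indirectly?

Farida holds 100% of Auriga, so Farida controls Auriga.
Auriga and Farida together hold 40% + 60% = 100% of Halcyon, so Farida controls Halcyon.
Farida and Auriga and Halcyon together hold 13% + 21% + 65% = 99% of Pellion, so Farida controls Pellion.
Farida and Auriga together hold 15% + 78% = 93% of Selkirk, so Farida controls Selkirk.
Farida and Auriga and Pellion together hold 47% + 35% + 15% = 97% of Nordquist, so Farida controls Nordquist.
Nordquist and Pellion together hold 75% + 9% = 84% of Oakfield, so Farida controls Oakfield.
Nordquist and Farida together hold 73% + 25% = 98% of Palisade, so Farida controls Palisade.
Farida controls 7 companies.

7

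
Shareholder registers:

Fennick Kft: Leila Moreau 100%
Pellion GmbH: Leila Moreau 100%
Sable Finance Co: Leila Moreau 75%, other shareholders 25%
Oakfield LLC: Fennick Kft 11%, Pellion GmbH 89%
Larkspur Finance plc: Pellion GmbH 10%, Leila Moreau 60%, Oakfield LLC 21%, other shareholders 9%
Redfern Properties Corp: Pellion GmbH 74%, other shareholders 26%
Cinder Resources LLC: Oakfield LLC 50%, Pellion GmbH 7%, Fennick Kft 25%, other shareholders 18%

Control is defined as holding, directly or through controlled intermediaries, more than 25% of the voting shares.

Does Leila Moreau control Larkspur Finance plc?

Leila holds 100% of Fennick, so Leila controls Fennick.
Leila holds 100% of Pellion, so Leila controls Pellion.
Fennick and Pellion together hold 11% + 89% = 100% of Oakfield, so Leila controls Oakfield.
Pellion and Leila and Oakfield together hold 10% + 60% + 21% = 91% of Larkspur, so Leila controls Larkspur.

Yes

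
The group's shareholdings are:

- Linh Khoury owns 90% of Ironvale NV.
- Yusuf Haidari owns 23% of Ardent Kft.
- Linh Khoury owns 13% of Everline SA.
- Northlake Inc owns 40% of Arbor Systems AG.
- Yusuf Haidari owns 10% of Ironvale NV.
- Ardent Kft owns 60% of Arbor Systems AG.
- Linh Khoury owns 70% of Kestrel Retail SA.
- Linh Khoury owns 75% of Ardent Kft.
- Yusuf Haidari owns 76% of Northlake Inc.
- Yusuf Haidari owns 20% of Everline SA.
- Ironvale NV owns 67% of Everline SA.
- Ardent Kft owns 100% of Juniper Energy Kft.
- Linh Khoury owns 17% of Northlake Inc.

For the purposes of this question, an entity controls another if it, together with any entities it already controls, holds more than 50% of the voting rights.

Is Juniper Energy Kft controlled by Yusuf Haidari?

No

Yusuf holds 76% of Northlake, so Yusuf controls Northlake.
Neither Yusuf nor any entity Yusuf controls holds any voting interest in Juniper.
So Yusuf does not control Juniper.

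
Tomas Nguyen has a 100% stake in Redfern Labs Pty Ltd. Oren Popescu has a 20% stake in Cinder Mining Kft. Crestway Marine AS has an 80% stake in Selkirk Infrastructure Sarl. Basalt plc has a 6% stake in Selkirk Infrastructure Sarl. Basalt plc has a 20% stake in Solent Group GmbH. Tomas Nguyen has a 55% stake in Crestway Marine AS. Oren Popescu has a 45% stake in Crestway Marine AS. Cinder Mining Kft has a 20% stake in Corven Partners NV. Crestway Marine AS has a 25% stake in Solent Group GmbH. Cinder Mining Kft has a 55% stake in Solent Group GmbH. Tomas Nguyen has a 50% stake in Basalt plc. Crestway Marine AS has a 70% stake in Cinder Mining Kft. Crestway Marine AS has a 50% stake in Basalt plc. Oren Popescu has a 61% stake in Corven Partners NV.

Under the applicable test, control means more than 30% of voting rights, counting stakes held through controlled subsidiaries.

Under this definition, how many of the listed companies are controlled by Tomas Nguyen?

Tomas holds 55% of Crestway, so Tomas controls Crestway.
Crestway holds 70% of Cinder, so Tomas controls Cinder.
Crestway and Tomas together hold 50% + 50% = 100% of Basalt, so Tomas controls Basalt.
Basalt and Crestway and Cinder together hold 20% + 25% + 55% = 100% of Solent, so Tomas controls Solent.
Basalt and Crestway together hold 6% + 80% = 86% of Selkirk, so Tomas controls Selkirk.
Tomas holds 100% of Redfern, so Tomas controls Redfern.
No other company's threshold is met.
Tomas controls 6 companies.

6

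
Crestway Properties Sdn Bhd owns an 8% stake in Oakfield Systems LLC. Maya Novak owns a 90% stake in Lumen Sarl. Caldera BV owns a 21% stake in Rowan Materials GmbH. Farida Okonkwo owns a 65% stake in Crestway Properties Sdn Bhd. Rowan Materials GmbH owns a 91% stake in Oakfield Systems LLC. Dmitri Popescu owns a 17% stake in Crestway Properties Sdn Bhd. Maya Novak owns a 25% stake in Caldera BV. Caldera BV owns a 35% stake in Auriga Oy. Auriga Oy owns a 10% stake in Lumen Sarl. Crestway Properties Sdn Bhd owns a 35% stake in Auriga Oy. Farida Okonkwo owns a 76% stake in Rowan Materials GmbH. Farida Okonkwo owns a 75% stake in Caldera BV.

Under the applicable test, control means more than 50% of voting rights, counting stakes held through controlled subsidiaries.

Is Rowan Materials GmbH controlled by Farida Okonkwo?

Yes

Farida holds 75% of Caldera, so Farida controls Caldera.
Farida and Caldera together hold 76% + 21% = 97% of Rowan, so Farida controls Rowan.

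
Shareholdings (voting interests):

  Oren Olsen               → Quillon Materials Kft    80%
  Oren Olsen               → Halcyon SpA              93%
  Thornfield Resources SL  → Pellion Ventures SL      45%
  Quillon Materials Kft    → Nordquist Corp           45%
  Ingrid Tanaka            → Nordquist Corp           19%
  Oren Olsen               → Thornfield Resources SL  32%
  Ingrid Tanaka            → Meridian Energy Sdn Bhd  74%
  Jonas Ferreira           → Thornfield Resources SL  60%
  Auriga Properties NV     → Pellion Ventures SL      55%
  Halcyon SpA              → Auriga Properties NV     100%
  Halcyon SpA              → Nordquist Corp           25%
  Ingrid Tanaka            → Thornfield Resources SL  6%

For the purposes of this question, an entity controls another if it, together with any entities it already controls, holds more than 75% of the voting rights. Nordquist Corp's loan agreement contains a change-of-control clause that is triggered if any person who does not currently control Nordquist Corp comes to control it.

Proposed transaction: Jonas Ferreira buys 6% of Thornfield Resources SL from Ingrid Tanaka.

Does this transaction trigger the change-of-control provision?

No

The purchase adds only to Jonas's holdings (Ingrid's stake shrinks), so Jonas is the only person who could newly come to control Nordquist.
Jonas's largest direct stake is 60% in Thornfield, which does not meet the threshold, so Jonas controls no company.
Neither Jonas nor any entity Jonas controls holds any voting interest in Nordquist.
So before the transaction, Jonas does not control Nordquist.
After the purchase, Jonas's direct stake in Thornfield rises to 60% + 6% = 66%, and Ingrid's stake falls to 0%.
Jonas's side now holds 66% of Thornfield, not > 75%, so Jonas still does not control Thornfield.
After the transaction, neither Jonas nor any entity Jonas controls holds a voting interest in Nordquist, so Jonas still does not control it.
No new person acquires control, so the clause is not triggered.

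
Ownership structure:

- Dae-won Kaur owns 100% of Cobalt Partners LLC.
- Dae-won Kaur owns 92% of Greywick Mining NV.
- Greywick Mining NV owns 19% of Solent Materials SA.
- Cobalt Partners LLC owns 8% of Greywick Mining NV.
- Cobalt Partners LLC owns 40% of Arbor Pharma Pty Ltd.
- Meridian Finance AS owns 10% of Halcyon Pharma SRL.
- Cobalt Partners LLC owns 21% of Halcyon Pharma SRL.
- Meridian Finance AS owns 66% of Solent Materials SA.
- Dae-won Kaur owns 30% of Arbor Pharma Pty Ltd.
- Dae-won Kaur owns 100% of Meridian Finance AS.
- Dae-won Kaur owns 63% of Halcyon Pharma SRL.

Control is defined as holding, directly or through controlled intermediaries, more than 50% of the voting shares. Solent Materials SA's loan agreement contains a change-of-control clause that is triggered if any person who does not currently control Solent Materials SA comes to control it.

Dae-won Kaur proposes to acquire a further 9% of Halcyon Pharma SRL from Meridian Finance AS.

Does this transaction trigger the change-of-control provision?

The purchase adds only to Dae-won's holdings (Meridian's stake shrinks), so Dae-won is the only person who could newly come to control Solent.
Dae-won holds 100% of Cobalt, so Dae-won controls Cobalt.
Cobalt and Dae-won together hold 8% + 92% = 100% of Greywick, so Dae-won controls Greywick.
Dae-won holds 100% of Meridian, so Dae-won controls Meridian.
Greywick and Meridian together hold 19% + 66% = 85% of Solent, so Dae-won controls Solent.
So Dae-won already controls Solent before the transaction.
After the purchase, Dae-won's direct stake in Halcyon rises to 63% + 9% = 72%, and Meridian's stake falls to 1%.
Dae-won controlled Solent already, so this is not a new person acquiring control; every other person's position is unchanged or reduced.
No new person acquires control, so the clause is not triggered.

No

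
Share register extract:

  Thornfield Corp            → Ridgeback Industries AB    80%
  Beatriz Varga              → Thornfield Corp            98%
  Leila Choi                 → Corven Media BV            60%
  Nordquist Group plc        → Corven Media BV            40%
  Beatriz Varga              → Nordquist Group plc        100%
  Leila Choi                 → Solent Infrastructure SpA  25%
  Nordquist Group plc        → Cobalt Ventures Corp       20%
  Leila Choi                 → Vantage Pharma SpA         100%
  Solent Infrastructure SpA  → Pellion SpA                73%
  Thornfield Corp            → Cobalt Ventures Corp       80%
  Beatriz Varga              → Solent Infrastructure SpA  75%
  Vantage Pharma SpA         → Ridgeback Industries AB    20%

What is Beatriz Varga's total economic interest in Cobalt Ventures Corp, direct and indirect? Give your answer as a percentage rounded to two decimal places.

98.40%

Beatriz reaches Cobalt along 2 paths.
Via Thornfield: 98% × 80% = 78.4%.
Via Nordquist: 100% × 20% = 20%.
Total: 78.4% + 20% = 98.4%.
Rounded: 98.40%.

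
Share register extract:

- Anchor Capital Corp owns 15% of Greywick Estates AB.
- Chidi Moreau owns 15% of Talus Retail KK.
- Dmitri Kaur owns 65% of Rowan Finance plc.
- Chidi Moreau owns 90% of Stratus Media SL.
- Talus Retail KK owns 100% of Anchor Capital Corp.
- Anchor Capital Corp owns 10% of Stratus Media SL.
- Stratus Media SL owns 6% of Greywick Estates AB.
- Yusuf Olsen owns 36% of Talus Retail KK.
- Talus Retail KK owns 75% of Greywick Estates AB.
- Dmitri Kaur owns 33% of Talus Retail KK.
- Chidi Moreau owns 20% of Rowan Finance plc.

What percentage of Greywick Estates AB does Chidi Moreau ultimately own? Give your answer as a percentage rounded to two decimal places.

Chidi reaches Greywick along 4 paths.
Via Talus → Anchor: 15% × 100% × 15% = 2.25%.
Via Talus: 15% × 75% = 11.25%.
Via Stratus: 90% × 6% = 5.4%.
Via Talus → Anchor → Stratus: 15% × 100% × 10% × 6% = 0.09%.
Total: 2.25% + 11.25% + 5.4% + 0.09% = 18.99%.

18.99%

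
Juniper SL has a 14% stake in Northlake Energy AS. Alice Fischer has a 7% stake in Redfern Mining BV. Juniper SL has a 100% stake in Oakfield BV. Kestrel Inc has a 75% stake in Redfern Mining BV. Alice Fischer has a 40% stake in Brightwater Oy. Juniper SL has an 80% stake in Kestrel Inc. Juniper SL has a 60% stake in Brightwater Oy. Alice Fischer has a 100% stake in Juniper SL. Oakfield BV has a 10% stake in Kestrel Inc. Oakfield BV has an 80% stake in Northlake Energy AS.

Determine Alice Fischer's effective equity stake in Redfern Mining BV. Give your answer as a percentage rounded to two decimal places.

Alice reaches Redfern along 3 paths.
Via Juniper → Kestrel: 100% × 80% × 75% = 60%.
Via Juniper → Oakfield → Kestrel: 100% × 100% × 10% × 75% = 7.5%.
Direct stake: 7% = 7%.
Total: 60% + 7.5% + 7% = 74.5%.
Rounded: 74.50%.

74.50%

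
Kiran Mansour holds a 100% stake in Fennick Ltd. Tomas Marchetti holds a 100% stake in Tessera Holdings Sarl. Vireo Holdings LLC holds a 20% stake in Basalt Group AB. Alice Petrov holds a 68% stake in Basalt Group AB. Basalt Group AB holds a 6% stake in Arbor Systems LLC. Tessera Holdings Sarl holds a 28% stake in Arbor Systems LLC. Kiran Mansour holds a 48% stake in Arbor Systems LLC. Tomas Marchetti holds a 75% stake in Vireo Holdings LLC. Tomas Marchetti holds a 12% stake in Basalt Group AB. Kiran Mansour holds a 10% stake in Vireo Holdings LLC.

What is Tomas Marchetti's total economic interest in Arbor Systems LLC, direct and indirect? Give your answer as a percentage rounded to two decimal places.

29.62%

Tomas reaches Arbor along 3 paths.
Via Tessera: 100% × 28% = 28%.
Via Vireo → Basalt: 75% × 20% × 6% = 0.9%.
Via Basalt: 12% × 6% = 0.72%.
Total: 28% + 0.9% + 0.72% = 29.62%.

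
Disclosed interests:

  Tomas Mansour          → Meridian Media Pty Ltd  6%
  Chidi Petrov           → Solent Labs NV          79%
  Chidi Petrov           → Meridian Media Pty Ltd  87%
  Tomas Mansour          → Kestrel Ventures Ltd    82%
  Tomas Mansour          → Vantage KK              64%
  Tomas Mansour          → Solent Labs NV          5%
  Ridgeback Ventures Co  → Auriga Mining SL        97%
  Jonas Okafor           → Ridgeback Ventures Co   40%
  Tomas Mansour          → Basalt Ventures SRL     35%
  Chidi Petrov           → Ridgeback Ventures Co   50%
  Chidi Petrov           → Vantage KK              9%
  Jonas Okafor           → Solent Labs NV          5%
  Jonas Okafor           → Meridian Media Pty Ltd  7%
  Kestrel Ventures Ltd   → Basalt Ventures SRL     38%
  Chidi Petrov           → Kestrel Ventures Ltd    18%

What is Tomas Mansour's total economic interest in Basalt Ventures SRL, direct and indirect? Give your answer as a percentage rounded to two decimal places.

66.16%

Tomas reaches Basalt along 2 paths.
Direct stake: 35% = 35%.
Via Kestrel: 82% × 38% = 31.16%.
Total: 35% + 31.16% = 66.16%.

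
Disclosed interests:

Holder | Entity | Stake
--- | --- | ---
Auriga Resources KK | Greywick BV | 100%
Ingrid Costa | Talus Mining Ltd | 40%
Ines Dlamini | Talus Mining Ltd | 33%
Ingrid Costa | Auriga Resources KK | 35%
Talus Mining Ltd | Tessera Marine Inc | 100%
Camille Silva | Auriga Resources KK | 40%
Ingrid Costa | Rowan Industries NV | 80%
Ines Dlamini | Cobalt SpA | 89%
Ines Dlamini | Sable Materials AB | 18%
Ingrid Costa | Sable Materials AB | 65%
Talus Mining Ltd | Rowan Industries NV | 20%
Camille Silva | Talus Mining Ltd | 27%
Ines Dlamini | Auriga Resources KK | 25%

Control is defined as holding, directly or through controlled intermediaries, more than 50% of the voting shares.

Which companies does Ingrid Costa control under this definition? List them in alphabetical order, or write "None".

Ingrid holds 65% of Sable, so Ingrid controls Sable.
Ingrid holds 80% of Rowan, so Ingrid controls Rowan.
No other company's threshold is met.

Rowan Industries NV, Sable Materials AB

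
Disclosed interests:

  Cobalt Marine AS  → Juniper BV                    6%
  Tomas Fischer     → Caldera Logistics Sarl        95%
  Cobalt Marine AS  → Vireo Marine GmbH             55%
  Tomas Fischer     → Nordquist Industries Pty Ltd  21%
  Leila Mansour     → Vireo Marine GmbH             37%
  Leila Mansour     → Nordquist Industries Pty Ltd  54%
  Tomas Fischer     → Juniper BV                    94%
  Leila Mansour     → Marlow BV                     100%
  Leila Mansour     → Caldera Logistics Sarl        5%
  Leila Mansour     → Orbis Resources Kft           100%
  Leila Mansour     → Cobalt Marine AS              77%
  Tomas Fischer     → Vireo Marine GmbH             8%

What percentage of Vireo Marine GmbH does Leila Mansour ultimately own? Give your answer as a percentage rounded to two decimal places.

79.35%

Leila reaches Vireo along 2 paths.
Direct stake: 37% = 37%.
Via Cobalt: 77% × 55% = 42.35%.
Total: 37% + 42.35% = 79.35%.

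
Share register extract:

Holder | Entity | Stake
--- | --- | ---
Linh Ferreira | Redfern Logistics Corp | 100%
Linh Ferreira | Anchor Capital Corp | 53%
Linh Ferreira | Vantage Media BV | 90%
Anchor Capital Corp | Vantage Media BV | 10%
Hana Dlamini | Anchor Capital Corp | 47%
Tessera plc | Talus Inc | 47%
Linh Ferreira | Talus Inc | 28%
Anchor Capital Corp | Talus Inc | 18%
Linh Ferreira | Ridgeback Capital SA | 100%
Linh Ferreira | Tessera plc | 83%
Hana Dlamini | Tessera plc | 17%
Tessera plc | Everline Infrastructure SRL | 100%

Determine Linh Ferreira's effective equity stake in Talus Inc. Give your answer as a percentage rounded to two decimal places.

76.55%

Linh reaches Talus along 3 paths.
Direct stake: 28% = 28%.
Via Tessera: 83% × 47% = 39.01%.
Via Anchor: 53% × 18% = 9.54%.
Total: 28% + 39.01% + 9.54% = 76.55%.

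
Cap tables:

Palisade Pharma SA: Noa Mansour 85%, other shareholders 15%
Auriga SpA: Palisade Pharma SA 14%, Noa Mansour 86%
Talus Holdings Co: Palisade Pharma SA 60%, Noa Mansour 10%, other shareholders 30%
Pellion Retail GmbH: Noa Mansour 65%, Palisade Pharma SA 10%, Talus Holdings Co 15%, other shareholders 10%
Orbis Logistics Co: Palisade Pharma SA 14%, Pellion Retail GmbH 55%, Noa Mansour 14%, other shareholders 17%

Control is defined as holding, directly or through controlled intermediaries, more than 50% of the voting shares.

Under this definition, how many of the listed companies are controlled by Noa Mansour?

Noa holds 85% of Palisade, so Noa controls Palisade.
Palisade and Noa together hold 14% + 86% = 100% of Auriga, so Noa controls Auriga.
Palisade and Noa together hold 60% + 10% = 70% of Talus, so Noa controls Talus.
Noa and Palisade and Talus together hold 65% + 10% + 15% = 90% of Pellion, so Noa controls Pellion.
Palisade and Pellion and Noa together hold 14% + 55% + 14% = 83% of Orbis, so Noa controls Orbis.
Noa controls 5 companies.

5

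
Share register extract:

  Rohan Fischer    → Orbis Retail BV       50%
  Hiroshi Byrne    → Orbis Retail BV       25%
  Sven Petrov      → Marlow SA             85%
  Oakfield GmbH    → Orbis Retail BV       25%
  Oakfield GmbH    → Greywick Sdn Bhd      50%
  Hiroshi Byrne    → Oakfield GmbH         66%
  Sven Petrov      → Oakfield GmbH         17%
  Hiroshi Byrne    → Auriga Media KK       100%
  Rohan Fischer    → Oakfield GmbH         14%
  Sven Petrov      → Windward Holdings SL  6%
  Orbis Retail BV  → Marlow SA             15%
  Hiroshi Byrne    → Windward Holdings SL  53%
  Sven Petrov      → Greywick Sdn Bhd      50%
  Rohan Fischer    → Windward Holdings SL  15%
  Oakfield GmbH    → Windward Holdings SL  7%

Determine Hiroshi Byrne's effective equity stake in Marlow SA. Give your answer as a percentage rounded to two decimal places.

6.23%

Hiroshi reaches Marlow along 2 paths.
Via Oakfield → Orbis: 66% × 25% × 15% = 2.475%.
Via Orbis: 25% × 15% = 3.75%.
Total: 2.475% + 3.75% = 6.225%.
Rounded: 6.23%.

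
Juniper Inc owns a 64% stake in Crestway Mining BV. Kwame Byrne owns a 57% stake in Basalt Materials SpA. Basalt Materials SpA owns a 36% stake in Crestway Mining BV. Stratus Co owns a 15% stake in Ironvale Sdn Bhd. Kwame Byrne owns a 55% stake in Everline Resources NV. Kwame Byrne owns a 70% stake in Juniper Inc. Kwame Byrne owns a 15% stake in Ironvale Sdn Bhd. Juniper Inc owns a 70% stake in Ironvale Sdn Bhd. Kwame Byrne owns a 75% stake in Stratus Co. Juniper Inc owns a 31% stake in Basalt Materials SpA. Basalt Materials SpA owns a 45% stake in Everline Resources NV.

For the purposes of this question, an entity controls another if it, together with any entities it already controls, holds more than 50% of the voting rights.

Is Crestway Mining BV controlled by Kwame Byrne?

Kwame holds 70% of Juniper, so Kwame controls Juniper.
Kwame and Juniper together hold 57% + 31% = 88% of Basalt, so Kwame controls Basalt.
Juniper and Basalt together hold 64% + 36% = 100% of Crestway, so Kwame controls Crestway.

Yes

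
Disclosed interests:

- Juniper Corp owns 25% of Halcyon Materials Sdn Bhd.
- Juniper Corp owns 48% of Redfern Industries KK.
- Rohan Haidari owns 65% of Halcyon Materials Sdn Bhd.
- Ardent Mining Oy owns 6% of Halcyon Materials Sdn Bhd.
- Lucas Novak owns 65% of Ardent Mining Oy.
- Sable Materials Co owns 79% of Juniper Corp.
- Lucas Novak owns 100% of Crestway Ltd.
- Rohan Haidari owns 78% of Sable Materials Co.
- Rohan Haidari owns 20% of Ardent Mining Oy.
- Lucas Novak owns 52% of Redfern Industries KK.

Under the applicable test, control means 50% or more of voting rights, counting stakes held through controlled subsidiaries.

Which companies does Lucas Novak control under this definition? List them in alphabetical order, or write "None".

Ardent Mining Oy, Crestway Ltd, Redfern Industries KK

Lucas holds 100% of Crestway, so Lucas controls Crestway.
Lucas holds 65% of Ardent, so Lucas controls Ardent.
Lucas holds 52% of Redfern, so Lucas controls Redfern.
No other company's threshold is met.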